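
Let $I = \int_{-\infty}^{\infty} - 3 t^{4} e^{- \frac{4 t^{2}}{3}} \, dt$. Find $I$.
$- \frac{81 \sqrt{3} \sqrt{\pi}}{128}$

Start from the elementary integral
$$J(a) = \int_{-\infty}^{\infty} - 3 e^{- a t^{2}} \, dt = - \frac{3 \sqrt{\pi}}{\sqrt{a}}.$$

Differentiating under the integral sign brings down a factor of $(-t^2)$:
$$\frac{dJ}{da} = \int_{-\infty}^{\infty} 3 t^{2} e^{- a t^{2}} \, dt = \frac{3 \sqrt{\pi}}{2 a^{\frac{3}{2}}}.$$

Repeating twice in total — each differentiation brings down another $(-t^2)$ — gives
$$\frac{d^{2}J}{da^{2}} = \int_{-\infty}^{\infty} - 3 t^{4} e^{- a t^{2}} \, dt = - \frac{9 \sqrt{\pi}}{4 a^{\frac{5}{2}}},$$
and the integrand here is exactly the target integrand, so $I = - \frac{9 \sqrt{\pi}}{4 a^{\frac{5}{2}}}$.

Setting $a = \frac{4}{3}$:
$$I = - \frac{81 \sqrt{3} \sqrt{\pi}}{128}.$$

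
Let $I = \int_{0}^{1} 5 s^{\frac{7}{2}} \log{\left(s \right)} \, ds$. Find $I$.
$- \frac{20}{81}$

Start from the elementary integral
$$J(a) = \int_{0}^{1} 5 s^{a} \, ds = \frac{5}{a + 1}.$$

Differentiating under the integral sign brings down a factor of $\ln s$:
$$\frac{dJ}{da} = \int_{0}^{1} 5 s^{a} \log{\left(s \right)} \, ds = - \frac{5}{\left(a + 1\right)^{2}}.$$

The integral on the left is $I$, so $I = - \frac{5}{\left(a + 1\right)^{2}}$.

Setting $a = \frac{7}{2}$:
$$I = - \frac{20}{81}.$$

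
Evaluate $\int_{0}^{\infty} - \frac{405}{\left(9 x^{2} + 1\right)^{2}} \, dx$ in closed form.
$- \frac{135 \pi}{4}$

Recall the elementary integral
$$J(a) = \int_{0}^{\infty} - \frac{5}{a^{2} + x^{2}} \, dx = - \frac{5 \pi}{2 a}.$$

Differentiating under the integral sign with respect to $a$,
$$\frac{dJ}{da} = \int_{0}^{\infty} \frac{10 a}{\left(a^{2} + x^{2}\right)^{2}} \, dx = \frac{5 \pi}{2 a^{2}},$$
so $\int_{0}^{\infty} - \frac{5}{\left(a^{2} + x^{2}\right)^{2}} \, dx = - \frac{5 \pi}{4 a^{3}}$.

Setting $a = \frac{1}{3}$:
$$I = - \frac{135 \pi}{4}.$$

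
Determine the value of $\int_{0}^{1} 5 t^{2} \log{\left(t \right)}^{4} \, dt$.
$\frac{40}{81}$

Begin with the known integral
$$J(a) = \int_{0}^{1} 5 t^{a} \, dt = \frac{5}{a + 1}.$$

Differentiating under the integral sign brings down a factor of $\ln t$:
$$\frac{dJ}{da} = \int_{0}^{1} 5 t^{a} \log{\left(t \right)} \, dt = - \frac{5}{\left(a + 1\right)^{2}}.$$

Repeating $4$ times in total — each differentiation brings down another $\ln t$ — gives
$$\frac{d^{4}J}{da^{4}} = \int_{0}^{1} 5 t^{a} \log{\left(t \right)}^{4} \, dt = \frac{120}{\left(a + 1\right)^{5}},$$
and the integrand here is exactly the target integrand, so $I = \frac{120}{\left(a + 1\right)^{5}}$.

Setting $a = 2$:
$$I = \frac{40}{81}.$$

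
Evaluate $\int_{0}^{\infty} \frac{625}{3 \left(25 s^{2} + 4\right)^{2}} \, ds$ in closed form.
$\frac{125 \pi}{96}$

Start from the standard arctangent integral
$$J(a) = \int_{0}^{\infty} \frac{1}{3 \left(a^{2} + s^{2}\right)} \, ds = \frac{\pi}{6 a}.$$

Differentiating under the integral sign with respect to $a$,
$$\frac{dJ}{da} = \int_{0}^{\infty} - \frac{2 a}{3 \left(a^{2} + s^{2}\right)^{2}} \, ds = - \frac{\pi}{6 a^{2}},$$
so $\int_{0}^{\infty} \frac{1}{3 \left(a^{2} + s^{2}\right)^{2}} \, ds = \frac{\pi}{12 a^{3}}$.

Setting $a = \frac{2}{5}$:
$$I = \frac{125 \pi}{96}.$$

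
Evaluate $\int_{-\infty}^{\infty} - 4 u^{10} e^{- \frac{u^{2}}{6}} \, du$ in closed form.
$- 918540 \sqrt{6} \sqrt{\pi}$

Begin with the known integral
$$J(a) = \int_{-\infty}^{\infty} - 4 e^{- a u^{2}} \, du = - \frac{4 \sqrt{\pi}}{\sqrt{a}}.$$

Differentiating under the integral sign brings down a factor of $(-u^2)$:
$$\frac{dJ}{da} = \int_{-\infty}^{\infty} 4 u^{2} e^{- a u^{2}} \, du = \frac{2 \sqrt{\pi}}{a^{\frac{3}{2}}}.$$

Repeating $5$ times in total — each differentiation brings down another $(-u^2)$ — gives
$$\frac{d^{5}J}{da^{5}} = \int_{-\infty}^{\infty} 4 u^{10} e^{- a u^{2}} \, du = \frac{945 \sqrt{\pi}}{8 a^{\frac{11}{2}}},$$
and the integrand here is $(-1)^{5}$ times the target integrand, so $I = (-1)^{5}\,\frac{d^{5}J}{da^{5}} = - \frac{945 \sqrt{\pi}}{8 a^{\frac{11}{2}}}$.

Setting $a = \frac{1}{6}$:
$$I = - 918540 \sqrt{6} \sqrt{\pi}.$$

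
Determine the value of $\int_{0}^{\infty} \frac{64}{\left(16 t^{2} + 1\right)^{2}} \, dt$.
$4 \pi$

Begin with the known result
$$J(a) = \int_{0}^{\infty} \frac{1}{4 \left(a^{2} + t^{2}\right)} \, dt = \frac{\pi}{8 a}.$$

Differentiating under the integral sign with respect to $a$,
$$\frac{dJ}{da} = \int_{0}^{\infty} - \frac{a}{2 \left(a^{2} + t^{2}\right)^{2}} \, dt = - \frac{\pi}{8 a^{2}},$$
so $\int_{0}^{\infty} \frac{1}{4 \left(a^{2} + t^{2}\right)^{2}} \, dt = \frac{\pi}{16 a^{3}}$.

Setting $a = \frac{1}{4}$:
$$I = 4 \pi.$$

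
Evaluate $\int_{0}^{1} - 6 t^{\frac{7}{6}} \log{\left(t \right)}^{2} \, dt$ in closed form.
$- \frac{2592}{2197}$

Begin with the known integral
$$J(a) = \int_{0}^{1} - 6 t^{a} \, dt = - \frac{6}{a + 1}.$$

Differentiating under the integral sign brings down a factor of $\ln t$:
$$\frac{dJ}{da} = \int_{0}^{1} - 6 t^{a} \log{\left(t \right)} \, dt = \frac{6}{\left(a + 1\right)^{2}}.$$

Repeating twice in total — each differentiation brings down another $\ln t$ — gives
$$\frac{d^{2}J}{da^{2}} = \int_{0}^{1} - 6 t^{a} \log{\left(t \right)}^{2} \, dt = - \frac{12}{\left(a + 1\right)^{3}},$$
and the integrand here is exactly the target integrand, so $I = - \frac{12}{\left(a + 1\right)^{3}}$.

Setting $a = \frac{7}{6}$:
$$I = - \frac{2592}{2197}.$$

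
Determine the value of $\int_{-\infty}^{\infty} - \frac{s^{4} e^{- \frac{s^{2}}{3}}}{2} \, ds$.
$- \frac{27 \sqrt{3} \sqrt{\pi}}{8}$

Begin with the known integral
$$J(a) = \int_{-\infty}^{\infty} - \frac{e^{- a s^{2}}}{2} \, ds = - \frac{\sqrt{\pi}}{2 \sqrt{a}}.$$

Differentiating under the integral sign brings down a factor of $(-s^2)$:
$$\frac{dJ}{da} = \int_{-\infty}^{\infty} \frac{s^{2} e^{- a s^{2}}}{2} \, ds = \frac{\sqrt{\pi}}{4 a^{\frac{3}{2}}}.$$

Repeating twice in total — each differentiation brings down another $(-s^2)$ — gives
$$\frac{d^{2}J}{da^{2}} = \int_{-\infty}^{\infty} - \frac{s^{4} e^{- a s^{2}}}{2} \, ds = - \frac{3 \sqrt{\pi}}{8 a^{\frac{5}{2}}},$$
and the integrand here is exactly the target integrand, so $I = - \frac{3 \sqrt{\pi}}{8 a^{\frac{5}{2}}}$.

Setting $a = \frac{1}{3}$:
$$I = - \frac{27 \sqrt{3} \sqrt{\pi}}{8}.$$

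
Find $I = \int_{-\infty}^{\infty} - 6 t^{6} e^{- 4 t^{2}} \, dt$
$- \frac{45 \sqrt{\pi}}{512}$

Consider the simpler parametrised integral
$$J(a) = \int_{-\infty}^{\infty} - 6 e^{- a t^{2}} \, dt = - \frac{6 \sqrt{\pi}}{\sqrt{a}}.$$

Differentiating under the integral sign brings down a factor of $(-t^2)$:
$$\frac{dJ}{da} = \int_{-\infty}^{\infty} 6 t^{2} e^{- a t^{2}} \, dt = \frac{3 \sqrt{\pi}}{a^{\frac{3}{2}}}.$$

Repeating $3$ times in total — each differentiation brings down another $(-t^2)$ — gives
$$\frac{d^{3}J}{da^{3}} = \int_{-\infty}^{\infty} 6 t^{6} e^{- a t^{2}} \, dt = \frac{45 \sqrt{\pi}}{4 a^{\frac{7}{2}}},$$
and the integrand here is $(-1)^{3}$ times the target integrand, so $I = (-1)^{3}\,\frac{d^{3}J}{da^{3}} = - \frac{45 \sqrt{\pi}}{4 a^{\frac{7}{2}}}$.

Setting $a = 4$:
$$I = - \frac{45 \sqrt{\pi}}{512}.$$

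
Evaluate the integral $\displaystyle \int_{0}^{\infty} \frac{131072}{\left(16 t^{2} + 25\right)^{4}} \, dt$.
$\frac{1024 \pi}{15625}$

Begin with the known result
$$J(a) = \int_{0}^{\infty} \frac{2}{a^{2} + t^{2}} \, dt = \frac{\pi}{a}.$$

Differentiating under the integral sign with respect to $a$,
$$\frac{dJ}{da} = \int_{0}^{\infty} - \frac{4 a}{\left(a^{2} + t^{2}\right)^{2}} \, dt = - \frac{\pi}{a^{2}},$$
so $\int_{0}^{\infty} \frac{2}{\left(a^{2} + t^{2}\right)^{2}} \, dt = \frac{\pi}{2 a^{3}}$.

Repeating — each differentiation of $1/(t^2+a^2)^j$ produces $-2ja/(t^2+a^2)^{j+1}$ — and dividing through by $-2ja$ at each step yields, after $3$ differentiations in total,
$$\int_{0}^{\infty} \frac{2}{\left(a^{2} + t^{2}\right)^{4}} \, dt = \frac{5 \pi}{16 a^{7}}.$$

Setting $a = \frac{5}{4}$:
$$I = \frac{1024 \pi}{15625}.$$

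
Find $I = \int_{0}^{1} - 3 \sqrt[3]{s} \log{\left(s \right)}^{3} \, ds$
$\frac{729}{128}$

Consider the simpler parametrised integral
$$J(a) = \int_{0}^{1} - 3 s^{a} \, ds = - \frac{3}{a + 1}.$$

Differentiating under the integral sign brings down a factor of $\ln s$:
$$\frac{dJ}{da} = \int_{0}^{1} - 3 s^{a} \log{\left(s \right)} \, ds = \frac{3}{\left(a + 1\right)^{2}}.$$

Repeating $3$ times in total — each differentiation brings down another $\ln s$ — gives
$$\frac{d^{3}J}{da^{3}} = \int_{0}^{1} - 3 s^{a} \log{\left(s \right)}^{3} \, ds = \frac{18}{\left(a + 1\right)^{4}},$$
and the integrand here is exactly the target integrand, so $I = \frac{18}{\left(a + 1\right)^{4}}$.

Setting $a = \frac{1}{3}$:
$$I = \frac{729}{128}.$$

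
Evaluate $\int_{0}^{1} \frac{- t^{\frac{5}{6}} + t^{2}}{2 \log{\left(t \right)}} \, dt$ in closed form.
$\log{\left(\frac{3 \sqrt{22}}{11} \right)}$

Replace the exponent $\frac{5}{6}$ by a parameter $a$: let $I(a) = \int_{0}^{1} \frac{t^{2} - t^{a}}{2 \log{\left(t \right)}} \, dt$.

Since $\dfrac{\partial}{\partial a}\,t^{a} = t^{a} \ln t$, the $\ln t$ in the denominator cancels and
$$\frac{dI}{da} = \int_{0}^{1} - \frac{1}{2} t^{a} \, dt = - \frac{1}{2} \left[\frac{t^{a+1}}{a+1}\right]_0^1 = - \frac{1}{2 a + 2}.$$

Integrating with respect to $a$ gives $I(a) = - \frac{\log{\left(a + 1 \right)}}{2} + \frac{\log{\left(3 \right)}}{2} + C$.

At $a = 2$ the integrand is identically $0$, so $I(2) = 0$. The closed form gives $0$, hence $C = 0$.

Setting $a = \frac{5}{6}$:
$$I = \log{\left(\frac{3 \sqrt{22}}{11} \right)}.$$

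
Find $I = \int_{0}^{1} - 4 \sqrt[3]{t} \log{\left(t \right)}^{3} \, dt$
$\frac{243}{32}$

Begin with the known integral
$$J(a) = \int_{0}^{1} - 4 t^{a} \, dt = - \frac{4}{a + 1}.$$

Differentiating under the integral sign brings down a factor of $\ln t$:
$$\frac{dJ}{da} = \int_{0}^{1} - 4 t^{a} \log{\left(t \right)} \, dt = \frac{4}{\left(a + 1\right)^{2}}.$$

Repeating $3$ times in total — each differentiation brings down another $\ln t$ — gives
$$\frac{d^{3}J}{da^{3}} = \int_{0}^{1} - 4 t^{a} \log{\left(t \right)}^{3} \, dt = \frac{24}{\left(a + 1\right)^{4}},$$
and the integrand here is exactly the target integrand, so $I = \frac{24}{\left(a + 1\right)^{4}}$.

Setting $a = \frac{1}{3}$:
$$I = \frac{243}{32}.$$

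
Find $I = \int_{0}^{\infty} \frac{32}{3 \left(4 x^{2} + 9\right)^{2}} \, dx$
$\frac{4 \pi}{81}$

Start from the standard arctangent integral
$$J(a) = \int_{0}^{\infty} \frac{2}{3 \left(a^{2} + x^{2}\right)} \, dx = \frac{\pi}{3 a}.$$

Differentiating under the integral sign with respect to $a$,
$$\frac{dJ}{da} = \int_{0}^{\infty} - \frac{4 a}{3 \left(a^{2} + x^{2}\right)^{2}} \, dx = - \frac{\pi}{3 a^{2}},$$
so $\int_{0}^{\infty} \frac{2}{3 \left(a^{2} + x^{2}\right)^{2}} \, dx = \frac{\pi}{6 a^{3}}$.

Setting $a = \frac{3}{2}$:
$$I = \frac{4 \pi}{81}.$$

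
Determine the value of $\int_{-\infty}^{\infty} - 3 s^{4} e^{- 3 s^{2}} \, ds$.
$- \frac{\sqrt{3} \sqrt{\pi}}{12}$

Consider the simpler parametrised integral
$$J(a) = \int_{-\infty}^{\infty} - 3 e^{- a s^{2}} \, ds = - \frac{3 \sqrt{\pi}}{\sqrt{a}}.$$

Differentiating under the integral sign brings down a factor of $(-s^2)$:
$$\frac{dJ}{da} = \int_{-\infty}^{\infty} 3 s^{2} e^{- a s^{2}} \, ds = \frac{3 \sqrt{\pi}}{2 a^{\frac{3}{2}}}.$$

Repeating twice in total — each differentiation brings down another $(-s^2)$ — gives
$$\frac{d^{2}J}{da^{2}} = \int_{-\infty}^{\infty} - 3 s^{4} e^{- a s^{2}} \, ds = - \frac{9 \sqrt{\pi}}{4 a^{\frac{5}{2}}},$$
and the integrand here is exactly the target integrand, so $I = - \frac{9 \sqrt{\pi}}{4 a^{\frac{5}{2}}}$.

Setting $a = 3$:
$$I = - \frac{\sqrt{3} \sqrt{\pi}}{12}.$$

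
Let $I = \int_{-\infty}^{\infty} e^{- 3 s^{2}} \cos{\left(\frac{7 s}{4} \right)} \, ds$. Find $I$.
$\frac{\sqrt{3} \sqrt{\pi}}{3 e^{\frac{49}{192}}}$

Define $I(b) = \int_{-\infty}^{\infty} e^{- 3 s^{2}} \cos{\left(b s \right)} \, ds$.

Differentiating under the integral sign,
$$I'(b) = \int_{-\infty}^{\infty} - s e^{- 3 s^{2}} \sin{\left(b s \right)} \, ds.$$

Integrate $\int_{-\infty}^{\infty} s \sin(b s)\, e^{- 3 s^{2}}\, ds$ by parts with $u = \sin(b s)$ and $dv = s\, e^{- 3 s^{2}}\, ds$, giving $v = - \frac{e^{- 3 s^{2}}}{6}$. The boundary term vanishes and
$$\int_{-\infty}^{\infty} s \sin(b s)\, e^{- 3 s^{2}}\, ds = \frac{b}{6} \int_{-\infty}^{\infty} \cos(b s)\, e^{- 3 s^{2}}\, ds,$$
so $I'(b) = - \frac{b}{6}\, I(b)$.

This is a separable first-order ODE; solving with the initial condition $I(0) = \int_{-\infty}^{\infty} e^{- 3 s^{2}}\,ds = \frac{\sqrt{3} \sqrt{\pi}}{3}$ gives
$$I(b) = \frac{\sqrt{3} \sqrt{\pi} e^{- \frac{b^{2}}{12}}}{3}.$$

Setting $b = \frac{7}{4}$:
$$I = \frac{\sqrt{3} \sqrt{\pi}}{3 e^{\frac{49}{192}}}.$$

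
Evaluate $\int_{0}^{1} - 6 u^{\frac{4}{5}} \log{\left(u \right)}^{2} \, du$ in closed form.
$- \frac{500}{243}$

Start from the elementary integral
$$J(a) = \int_{0}^{1} - 6 u^{a} \, du = - \frac{6}{a + 1}.$$

Differentiating under the integral sign brings down a factor of $\ln u$:
$$\frac{dJ}{da} = \int_{0}^{1} - 6 u^{a} \log{\left(u \right)} \, du = \frac{6}{\left(a + 1\right)^{2}}.$$

Repeating twice in total — each differentiation brings down another $\ln u$ — gives
$$\frac{d^{2}J}{da^{2}} = \int_{0}^{1} - 6 u^{a} \log{\left(u \right)}^{2} \, du = - \frac{12}{\left(a + 1\right)^{3}},$$
and the integrand here is exactly the target integrand, so $I = - \frac{12}{\left(a + 1\right)^{3}}$.

Setting $a = \frac{4}{5}$:
$$I = - \frac{500}{243}.$$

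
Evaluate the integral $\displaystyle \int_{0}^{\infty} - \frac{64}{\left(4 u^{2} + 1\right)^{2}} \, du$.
$- 8 \pi$

Recall the elementary integral
$$J(a) = \int_{0}^{\infty} - \frac{4}{a^{2} + u^{2}} \, du = - \frac{2 \pi}{a}.$$

Differentiating under the integral sign with respect to $a$,
$$\frac{dJ}{da} = \int_{0}^{\infty} \frac{8 a}{\left(a^{2} + u^{2}\right)^{2}} \, du = \frac{2 \pi}{a^{2}},$$
so $\int_{0}^{\infty} - \frac{4}{\left(a^{2} + u^{2}\right)^{2}} \, du = - \frac{\pi}{a^{3}}$.

Setting $a = \frac{1}{2}$:
$$I = - 8 \pi.$$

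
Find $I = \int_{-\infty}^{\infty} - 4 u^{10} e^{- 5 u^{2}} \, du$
$- \frac{189 \sqrt{5} \sqrt{\pi}}{25000}$

Begin with the known integral
$$J(a) = \int_{-\infty}^{\infty} - 4 e^{- a u^{2}} \, du = - \frac{4 \sqrt{\pi}}{\sqrt{a}}.$$

Differentiating under the integral sign brings down a factor of $(-u^2)$:
$$\frac{dJ}{da} = \int_{-\infty}^{\infty} 4 u^{2} e^{- a u^{2}} \, du = \frac{2 \sqrt{\pi}}{a^{\frac{3}{2}}}.$$

Repeating $5$ times in total — each differentiation brings down another $(-u^2)$ — gives
$$\frac{d^{5}J}{da^{5}} = \int_{-\infty}^{\infty} 4 u^{10} e^{- a u^{2}} \, du = \frac{945 \sqrt{\pi}}{8 a^{\frac{11}{2}}},$$
and the integrand here is $(-1)^{5}$ times the target integrand, so $I = (-1)^{5}\,\frac{d^{5}J}{da^{5}} = - \frac{945 \sqrt{\pi}}{8 a^{\frac{11}{2}}}$.

Setting $a = 5$:
$$I = - \frac{189 \sqrt{5} \sqrt{\pi}}{25000}.$$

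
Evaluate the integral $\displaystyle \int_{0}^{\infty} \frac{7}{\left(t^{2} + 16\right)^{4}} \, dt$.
$\frac{35 \pi}{524288}$

Begin with the known result
$$J(a) = \int_{0}^{\infty} \frac{7}{a^{2} + t^{2}} \, dt = \frac{7 \pi}{2 a}.$$

Differentiating under the integral sign with respect to $a$,
$$\frac{dJ}{da} = \int_{0}^{\infty} - \frac{14 a}{\left(a^{2} + t^{2}\right)^{2}} \, dt = - \frac{7 \pi}{2 a^{2}},$$
so $\int_{0}^{\infty} \frac{7}{\left(a^{2} + t^{2}\right)^{2}} \, dt = \frac{7 \pi}{4 a^{3}}$.

Repeating — each differentiation of $1/(t^2+a^2)^j$ produces $-2ja/(t^2+a^2)^{j+1}$ — and dividing through by $-2ja$ at each step yields, after $3$ differentiations in total,
$$\int_{0}^{\infty} \frac{7}{\left(a^{2} + t^{2}\right)^{4}} \, dt = \frac{35 \pi}{32 a^{7}}.$$

Setting $a = 4$:
$$I = \frac{35 \pi}{524288}.$$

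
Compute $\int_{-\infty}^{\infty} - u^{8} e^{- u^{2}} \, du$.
$- \frac{105 \sqrt{\pi}}{16}$

Begin with the known integral
$$J(a) = \int_{-\infty}^{\infty} - e^{- a u^{2}} \, du = - \frac{\sqrt{\pi}}{\sqrt{a}}.$$

Differentiating under the integral sign brings down a factor of $(-u^2)$:
$$\frac{dJ}{da} = \int_{-\infty}^{\infty} u^{2} e^{- a u^{2}} \, du = \frac{\sqrt{\pi}}{2 a^{\frac{3}{2}}}.$$

Repeating $4$ times in total — each differentiation brings down another $(-u^2)$ — gives
$$\frac{d^{4}J}{da^{4}} = \int_{-\infty}^{\infty} - u^{8} e^{- a u^{2}} \, du = - \frac{105 \sqrt{\pi}}{16 a^{\frac{9}{2}}},$$
and the integrand here is exactly the target integrand, so $I = - \frac{105 \sqrt{\pi}}{16 a^{\frac{9}{2}}}$.

Setting $a = 1$:
$$I = - \frac{105 \sqrt{\pi}}{16}.$$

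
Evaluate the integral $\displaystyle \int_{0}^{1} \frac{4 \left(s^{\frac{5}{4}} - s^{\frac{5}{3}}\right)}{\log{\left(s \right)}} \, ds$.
$\log{\left(\frac{531441}{1048576} \right)}$

Consider the one-parameter family: let $I(a) = \int_{0}^{1} \frac{4 \left(- s^{\frac{5}{3}} + s^{a}\right)}{\log{\left(s \right)}} \, ds$.

Since $\dfrac{\partial}{\partial a}\,s^{a} = s^{a} \ln s$, the $\ln s$ in the denominator cancels and
$$\frac{dI}{da} = \int_{0}^{1} 4 s^{a} \, ds = 4 \left[\frac{s^{a+1}}{a+1}\right]_0^1 = \frac{4}{a + 1}.$$

Integrating with respect to $a$ gives $I(a) = \log{\left(\frac{81 \left(a + 1\right)^{4}}{4096} \right)} + C$.

At $a = \frac{5}{3}$ the integrand is identically $0$, so $I(\frac{5}{3}) = 0$. The closed form gives $0$, hence $C = 0$.

Setting $a = \frac{5}{4}$:
$$I = \log{\left(\frac{531441}{1048576} \right)}.$$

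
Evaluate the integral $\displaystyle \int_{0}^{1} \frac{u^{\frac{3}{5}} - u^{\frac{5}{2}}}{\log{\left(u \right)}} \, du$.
$- \log{\left(\frac{35}{16} \right)}$

Replace the exponent $\frac{5}{2}$ by a parameter $a$: let $I(a) = \int_{0}^{1} \frac{u^{\frac{3}{5}} - u^{a}}{\log{\left(u \right)}} \, du$.

Since $\dfrac{\partial}{\partial a}\,u^{a} = u^{a} \ln u$, the $\ln u$ in the denominator cancels and
$$\frac{dI}{da} = \int_{0}^{1} -1 u^{a} \, du = -1 \left[\frac{u^{a+1}}{a+1}\right]_0^1 = - \frac{1}{a + 1}.$$

Integrating with respect to $a$ gives $I(a) = - \log{\left(\frac{5 a}{8} + \frac{5}{8} \right)} + C$.

At $a = \frac{3}{5}$ the integrand is identically $0$, so $I(\frac{3}{5}) = 0$. The closed form gives $0$, hence $C = 0$.

Setting $a = \frac{5}{2}$:
$$I = - \log{\left(\frac{35}{16} \right)}.$$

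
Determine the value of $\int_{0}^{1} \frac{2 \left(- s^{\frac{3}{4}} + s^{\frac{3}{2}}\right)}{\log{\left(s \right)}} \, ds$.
$\log{\left(\frac{100}{49} \right)}$

Replace the exponent $\frac{3}{2}$ by a parameter $a$: let $I(a) = \int_{0}^{1} \frac{2 \left(- s^{\frac{3}{4}} + s^{a}\right)}{\log{\left(s \right)}} \, ds$.

Since $\dfrac{\partial}{\partial a}\,s^{a} = s^{a} \ln s$, the $\ln s$ in the denominator cancels and
$$\frac{dI}{da} = \int_{0}^{1} 2 s^{a} \, ds = 2 \left[\frac{s^{a+1}}{a+1}\right]_0^1 = \frac{2}{a + 1}.$$

Integrating with respect to $a$ gives $I(a) = \log{\left(\frac{16 \left(a + 1\right)^{2}}{49} \right)} + C$.

At $a = \frac{3}{4}$ the integrand is identically $0$, so $I(\frac{3}{4}) = 0$. The closed form gives $0$, hence $C = 0$.

Setting $a = \frac{3}{2}$:
$$I = \log{\left(\frac{100}{49} \right)}.$$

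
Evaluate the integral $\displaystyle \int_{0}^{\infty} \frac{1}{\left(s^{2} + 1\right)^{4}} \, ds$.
$\frac{5 \pi}{32}$

Begin with the known result
$$J(a) = \int_{0}^{\infty} \frac{1}{a^{2} + s^{2}} \, ds = \frac{\pi}{2 a}.$$

Differentiating under the integral sign with respect to $a$,
$$\frac{dJ}{da} = \int_{0}^{\infty} - \frac{2 a}{\left(a^{2} + s^{2}\right)^{2}} \, ds = - \frac{\pi}{2 a^{2}},$$
so $\int_{0}^{\infty} \frac{1}{\left(a^{2} + s^{2}\right)^{2}} \, ds = \frac{\pi}{4 a^{3}}$.

Repeating — each differentiation of $1/(s^2+a^2)^j$ produces $-2ja/(s^2+a^2)^{j+1}$ — and dividing through by $-2ja$ at each step yields, after $3$ differentiations in total,
$$\int_{0}^{\infty} \frac{1}{\left(a^{2} + s^{2}\right)^{4}} \, ds = \frac{5 \pi}{32 a^{7}}.$$

Setting $a = 1$:
$$I = \frac{5 \pi}{32}.$$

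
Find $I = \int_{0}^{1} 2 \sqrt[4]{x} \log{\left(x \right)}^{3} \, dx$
$- \frac{3072}{625}$

Consider the simpler parametrised integral
$$J(a) = \int_{0}^{1} 2 x^{a} \, dx = \frac{2}{a + 1}.$$

Differentiating under the integral sign brings down a factor of $\ln x$:
$$\frac{dJ}{da} = \int_{0}^{1} 2 x^{a} \log{\left(x \right)} \, dx = - \frac{2}{\left(a + 1\right)^{2}}.$$

Repeating $3$ times in total — each differentiation brings down another $\ln x$ — gives
$$\frac{d^{3}J}{da^{3}} = \int_{0}^{1} 2 x^{a} \log{\left(x \right)}^{3} \, dx = - \frac{12}{\left(a + 1\right)^{4}},$$
and the integrand here is exactly the target integrand, so $I = - \frac{12}{\left(a + 1\right)^{4}}$.

Setting $a = \frac{1}{4}$:
$$I = - \frac{3072}{625}.$$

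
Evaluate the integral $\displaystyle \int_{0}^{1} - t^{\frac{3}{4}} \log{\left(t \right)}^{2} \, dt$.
$- \frac{128}{343}$

Consider the simpler parametrised integral
$$J(a) = \int_{0}^{1} - t^{a} \, dt = - \frac{1}{a + 1}.$$

Differentiating under the integral sign brings down a factor of $\ln t$:
$$\frac{dJ}{da} = \int_{0}^{1} - t^{a} \log{\left(t \right)} \, dt = \frac{1}{\left(a + 1\right)^{2}}.$$

Repeating twice in total — each differentiation brings down another $\ln t$ — gives
$$\frac{d^{2}J}{da^{2}} = \int_{0}^{1} - t^{a} \log{\left(t \right)}^{2} \, dt = - \frac{2}{\left(a + 1\right)^{3}},$$
and the integrand here is exactly the target integrand, so $I = - \frac{2}{\left(a + 1\right)^{3}}$.

Setting $a = \frac{3}{4}$:
$$I = - \frac{128}{343}.$$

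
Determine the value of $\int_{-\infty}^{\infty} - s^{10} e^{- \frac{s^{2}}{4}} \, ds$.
$- 60480 \sqrt{\pi}$

Start from the elementary integral
$$J(a) = \int_{-\infty}^{\infty} - e^{- a s^{2}} \, ds = - \frac{\sqrt{\pi}}{\sqrt{a}}.$$

Differentiating under the integral sign brings down a factor of $(-s^2)$:
$$\frac{dJ}{da} = \int_{-\infty}^{\infty} s^{2} e^{- a s^{2}} \, ds = \frac{\sqrt{\pi}}{2 a^{\frac{3}{2}}}.$$

Repeating $5$ times in total — each differentiation brings down another $(-s^2)$ — gives
$$\frac{d^{5}J}{da^{5}} = \int_{-\infty}^{\infty} s^{10} e^{- a s^{2}} \, ds = \frac{945 \sqrt{\pi}}{32 a^{\frac{11}{2}}},$$
and the integrand here is $(-1)^{5}$ times the target integrand, so $I = (-1)^{5}\,\frac{d^{5}J}{da^{5}} = - \frac{945 \sqrt{\pi}}{32 a^{\frac{11}{2}}}$.

Setting $a = \frac{1}{4}$:
$$I = - 60480 \sqrt{\pi}.$$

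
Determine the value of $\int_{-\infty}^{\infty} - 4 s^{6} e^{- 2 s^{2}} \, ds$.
$- \frac{15 \sqrt{2} \sqrt{\pi}}{32}$

Start from the elementary integral
$$J(a) = \int_{-\infty}^{\infty} - 4 e^{- a s^{2}} \, ds = - \frac{4 \sqrt{\pi}}{\sqrt{a}}.$$

Differentiating under the integral sign brings down a factor of $(-s^2)$:
$$\frac{dJ}{da} = \int_{-\infty}^{\infty} 4 s^{2} e^{- a s^{2}} \, ds = \frac{2 \sqrt{\pi}}{a^{\frac{3}{2}}}.$$

Repeating $3$ times in total — each differentiation brings down another $(-s^2)$ — gives
$$\frac{d^{3}J}{da^{3}} = \int_{-\infty}^{\infty} 4 s^{6} e^{- a s^{2}} \, ds = \frac{15 \sqrt{\pi}}{2 a^{\frac{7}{2}}},$$
and the integrand here is $(-1)^{3}$ times the target integrand, so $I = (-1)^{3}\,\frac{d^{3}J}{da^{3}} = - \frac{15 \sqrt{\pi}}{2 a^{\frac{7}{2}}}$.

Setting $a = 2$:
$$I = - \frac{15 \sqrt{2} \sqrt{\pi}}{32}.$$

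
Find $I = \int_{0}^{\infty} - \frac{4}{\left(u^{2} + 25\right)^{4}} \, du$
$- \frac{\pi}{125000}$

Start from the standard arctangent integral
$$J(a) = \int_{0}^{\infty} - \frac{4}{a^{2} + u^{2}} \, du = - \frac{2 \pi}{a}.$$

Differentiating under the integral sign with respect to $a$,
$$\frac{dJ}{da} = \int_{0}^{\infty} \frac{8 a}{\left(a^{2} + u^{2}\right)^{2}} \, du = \frac{2 \pi}{a^{2}},$$
so $\int_{0}^{\infty} - \frac{4}{\left(a^{2} + u^{2}\right)^{2}} \, du = - \frac{\pi}{a^{3}}$.

Repeating — each differentiation of $1/(u^2+a^2)^j$ produces $-2ja/(u^2+a^2)^{j+1}$ — and dividing through by $-2ja$ at each step yields, after $3$ differentiations in total,
$$\int_{0}^{\infty} - \frac{4}{\left(a^{2} + u^{2}\right)^{4}} \, du = - \frac{5 \pi}{8 a^{7}}.$$

Setting $a = 5$:
$$I = - \frac{\pi}{125000}.$$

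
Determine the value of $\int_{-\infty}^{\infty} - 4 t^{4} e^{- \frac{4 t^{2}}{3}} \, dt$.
$- \frac{27 \sqrt{3} \sqrt{\pi}}{32}$

Begin with the known integral
$$J(a) = \int_{-\infty}^{\infty} - 4 e^{- a t^{2}} \, dt = - \frac{4 \sqrt{\pi}}{\sqrt{a}}.$$

Differentiating under the integral sign brings down a factor of $(-t^2)$:
$$\frac{dJ}{da} = \int_{-\infty}^{\infty} 4 t^{2} e^{- a t^{2}} \, dt = \frac{2 \sqrt{\pi}}{a^{\frac{3}{2}}}.$$

Repeating twice in total — each differentiation brings down another $(-t^2)$ — gives
$$\frac{d^{2}J}{da^{2}} = \int_{-\infty}^{\infty} - 4 t^{4} e^{- a t^{2}} \, dt = - \frac{3 \sqrt{\pi}}{a^{\frac{5}{2}}},$$
and the integrand here is exactly the target integrand, so $I = - \frac{3 \sqrt{\pi}}{a^{\frac{5}{2}}}$.

Setting $a = \frac{4}{3}$:
$$I = - \frac{27 \sqrt{3} \sqrt{\pi}}{32}.$$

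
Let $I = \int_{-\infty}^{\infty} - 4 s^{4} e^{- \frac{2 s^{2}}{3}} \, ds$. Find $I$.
$- \frac{27 \sqrt{6} \sqrt{\pi}}{8}$

Consider the simpler parametrised integral
$$J(a) = \int_{-\infty}^{\infty} - 4 e^{- a s^{2}} \, ds = - \frac{4 \sqrt{\pi}}{\sqrt{a}}.$$

Differentiating under the integral sign brings down a factor of $(-s^2)$:
$$\frac{dJ}{da} = \int_{-\infty}^{\infty} 4 s^{2} e^{- a s^{2}} \, ds = \frac{2 \sqrt{\pi}}{a^{\frac{3}{2}}}.$$

Repeating twice in total — each differentiation brings down another $(-s^2)$ — gives
$$\frac{d^{2}J}{da^{2}} = \int_{-\infty}^{\infty} - 4 s^{4} e^{- a s^{2}} \, ds = - \frac{3 \sqrt{\pi}}{a^{\frac{5}{2}}},$$
and the integrand here is exactly the target integrand, so $I = - \frac{3 \sqrt{\pi}}{a^{\frac{5}{2}}}$.

Setting $a = \frac{2}{3}$:
$$I = - \frac{27 \sqrt{6} \sqrt{\pi}}{8}.$$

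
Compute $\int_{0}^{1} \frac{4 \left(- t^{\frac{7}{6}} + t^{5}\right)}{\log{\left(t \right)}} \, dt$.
$\log{\left(\frac{1679616}{28561} \right)}$

Consider the one-parameter family: let $I(a) = \int_{0}^{1} \frac{4 \left(- t^{\frac{7}{6}} + t^{a}\right)}{\log{\left(t \right)}} \, dt$.

Since $\dfrac{\partial}{\partial a}\,t^{a} = t^{a} \ln t$, the $\ln t$ in the denominator cancels and
$$\frac{dI}{da} = \int_{0}^{1} 4 t^{a} \, dt = 4 \left[\frac{t^{a+1}}{a+1}\right]_0^1 = \frac{4}{a + 1}.$$

Integrating with respect to $a$ gives $I(a) = \log{\left(\frac{1296 \left(a + 1\right)^{4}}{28561} \right)} + C$.

At $a = \frac{7}{6}$ the integrand is identically $0$, so $I(\frac{7}{6}) = 0$. The closed form gives $0$, hence $C = 0$.

Setting $a = 5$:
$$I = \log{\left(\frac{1679616}{28561} \right)}.$$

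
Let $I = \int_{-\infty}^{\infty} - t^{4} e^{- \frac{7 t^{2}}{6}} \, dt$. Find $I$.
$- \frac{27 \sqrt{42} \sqrt{\pi}}{343}$

Begin with the known integral
$$J(a) = \int_{-\infty}^{\infty} - e^{- a t^{2}} \, dt = - \frac{\sqrt{\pi}}{\sqrt{a}}.$$

Differentiating under the integral sign brings down a factor of $(-t^2)$:
$$\frac{dJ}{da} = \int_{-\infty}^{\infty} t^{2} e^{- a t^{2}} \, dt = \frac{\sqrt{\pi}}{2 a^{\frac{3}{2}}}.$$

Repeating twice in total — each differentiation brings down another $(-t^2)$ — gives
$$\frac{d^{2}J}{da^{2}} = \int_{-\infty}^{\infty} - t^{4} e^{- a t^{2}} \, dt = - \frac{3 \sqrt{\pi}}{4 a^{\frac{5}{2}}},$$
and the integrand here is exactly the target integrand, so $I = - \frac{3 \sqrt{\pi}}{4 a^{\frac{5}{2}}}$.

Setting $a = \frac{7}{6}$:
$$I = - \frac{27 \sqrt{42} \sqrt{\pi}}{343}.$$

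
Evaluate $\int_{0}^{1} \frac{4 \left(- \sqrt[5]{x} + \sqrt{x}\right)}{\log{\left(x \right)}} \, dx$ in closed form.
$- \log{\left(\frac{256}{625} \right)}$

Replace the exponent $\frac{1}{5}$ by a parameter $a$: let $I(a) = \int_{0}^{1} \frac{4 \left(\sqrt{x} - x^{a}\right)}{\log{\left(x \right)}} \, dx$.

Since $\dfrac{\partial}{\partial a}\,x^{a} = x^{a} \ln x$, the $\ln x$ in the denominator cancels and
$$\frac{dI}{da} = \int_{0}^{1} -4 x^{a} \, dx = -4 \left[\frac{x^{a+1}}{a+1}\right]_0^1 = - \frac{4}{a + 1}.$$

Integrating with respect to $a$ gives $I(a) = - \log{\left(\frac{16 \left(a + 1\right)^{4}}{81} \right)} + C$.

At $a = \frac{1}{2}$ the integrand is identically $0$, so $I(\frac{1}{2}) = 0$. The closed form gives $0$, hence $C = 0$.

Setting $a = \frac{1}{5}$:
$$I = - \log{\left(\frac{256}{625} \right)}.$$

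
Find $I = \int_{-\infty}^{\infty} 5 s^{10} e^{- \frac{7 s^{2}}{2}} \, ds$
$\frac{675 \sqrt{14} \sqrt{\pi}}{16807}$

Begin with the known integral
$$J(a) = \int_{-\infty}^{\infty} 5 e^{- a s^{2}} \, ds = \frac{5 \sqrt{\pi}}{\sqrt{a}}.$$

Differentiating under the integral sign brings down a factor of $(-s^2)$:
$$\frac{dJ}{da} = \int_{-\infty}^{\infty} - 5 s^{2} e^{- a s^{2}} \, ds = - \frac{5 \sqrt{\pi}}{2 a^{\frac{3}{2}}}.$$

Repeating $5$ times in total — each differentiation brings down another $(-s^2)$ — gives
$$\frac{d^{5}J}{da^{5}} = \int_{-\infty}^{\infty} - 5 s^{10} e^{- a s^{2}} \, ds = - \frac{4725 \sqrt{\pi}}{32 a^{\frac{11}{2}}},$$
and the integrand here is $(-1)^{5}$ times the target integrand, so $I = (-1)^{5}\,\frac{d^{5}J}{da^{5}} = \frac{4725 \sqrt{\pi}}{32 a^{\frac{11}{2}}}$.

Setting $a = \frac{7}{2}$:
$$I = \frac{675 \sqrt{14} \sqrt{\pi}}{16807}.$$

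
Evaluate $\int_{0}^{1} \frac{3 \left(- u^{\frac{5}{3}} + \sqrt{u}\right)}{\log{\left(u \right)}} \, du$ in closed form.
$\log{\left(\frac{729}{4096} \right)}$

Consider the one-parameter family: let $I(a) = \int_{0}^{1} \frac{3 \left(- u^{\frac{5}{3}} + u^{a}\right)}{\log{\left(u \right)}} \, du$.

Since $\dfrac{\partial}{\partial a}\,u^{a} = u^{a} \ln u$, the $\ln u$ in the denominator cancels and
$$\frac{dI}{da} = \int_{0}^{1} 3 u^{a} \, du = 3 \left[\frac{u^{a+1}}{a+1}\right]_0^1 = \frac{3}{a + 1}.$$

Integrating with respect to $a$ gives $I(a) = \log{\left(\frac{27 \left(a + 1\right)^{3}}{512} \right)} + C$.

At $a = \frac{5}{3}$ the integrand is identically $0$, so $I(\frac{5}{3}) = 0$. The closed form gives $0$, hence $C = 0$.

Setting $a = \frac{1}{2}$:
$$I = \log{\left(\frac{729}{4096} \right)}.$$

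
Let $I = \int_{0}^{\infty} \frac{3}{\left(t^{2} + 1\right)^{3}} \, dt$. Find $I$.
$\frac{9 \pi}{16}$

Begin with the known result
$$J(a) = \int_{0}^{\infty} \frac{3}{a^{2} + t^{2}} \, dt = \frac{3 \pi}{2 a}.$$

Differentiating under the integral sign with respect to $a$,
$$\frac{dJ}{da} = \int_{0}^{\infty} - \frac{6 a}{\left(a^{2} + t^{2}\right)^{2}} \, dt = - \frac{3 \pi}{2 a^{2}},$$
so $\int_{0}^{\infty} \frac{3}{\left(a^{2} + t^{2}\right)^{2}} \, dt = \frac{3 \pi}{4 a^{3}}$.

Repeating — each differentiation of $1/(t^2+a^2)^j$ produces $-2ja/(t^2+a^2)^{j+1}$ — and dividing through by $-2ja$ at each step yields, after $2$ differentiations in total,
$$\int_{0}^{\infty} \frac{3}{\left(a^{2} + t^{2}\right)^{3}} \, dt = \frac{9 \pi}{16 a^{5}}.$$

Setting $a = 1$:
$$I = \frac{9 \pi}{16}.$$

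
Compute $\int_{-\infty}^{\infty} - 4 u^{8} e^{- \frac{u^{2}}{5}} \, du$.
$- \frac{65625 \sqrt{5} \sqrt{\pi}}{4}$

Consider the simpler parametrised integral
$$J(a) = \int_{-\infty}^{\infty} - 4 e^{- a u^{2}} \, du = - \frac{4 \sqrt{\pi}}{\sqrt{a}}.$$

Differentiating under the integral sign brings down a factor of $(-u^2)$:
$$\frac{dJ}{da} = \int_{-\infty}^{\infty} 4 u^{2} e^{- a u^{2}} \, du = \frac{2 \sqrt{\pi}}{a^{\frac{3}{2}}}.$$

Repeating $4$ times in total — each differentiation brings down another $(-u^2)$ — gives
$$\frac{d^{4}J}{da^{4}} = \int_{-\infty}^{\infty} - 4 u^{8} e^{- a u^{2}} \, du = - \frac{105 \sqrt{\pi}}{4 a^{\frac{9}{2}}},$$
and the integrand here is exactly the target integrand, so $I = - \frac{105 \sqrt{\pi}}{4 a^{\frac{9}{2}}}$.

Setting $a = \frac{1}{5}$:
$$I = - \frac{65625 \sqrt{5} \sqrt{\pi}}{4}.$$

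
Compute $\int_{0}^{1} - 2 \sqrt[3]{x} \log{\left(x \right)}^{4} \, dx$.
$- \frac{729}{64}$

Consider the simpler parametrised integral
$$J(a) = \int_{0}^{1} - 2 x^{a} \, dx = - \frac{2}{a + 1}.$$

Differentiating under the integral sign brings down a factor of $\ln x$:
$$\frac{dJ}{da} = \int_{0}^{1} - 2 x^{a} \log{\left(x \right)} \, dx = \frac{2}{\left(a + 1\right)^{2}}.$$

Repeating $4$ times in total — each differentiation brings down another $\ln x$ — gives
$$\frac{d^{4}J}{da^{4}} = \int_{0}^{1} - 2 x^{a} \log{\left(x \right)}^{4} \, dx = - \frac{48}{\left(a + 1\right)^{5}},$$
and the integrand here is exactly the target integrand, so $I = - \frac{48}{\left(a + 1\right)^{5}}$.

Setting $a = \frac{1}{3}$:
$$I = - \frac{729}{64}.$$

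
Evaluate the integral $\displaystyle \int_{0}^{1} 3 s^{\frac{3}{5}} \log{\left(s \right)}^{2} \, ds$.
$\frac{375}{256}$

Begin with the known integral
$$J(a) = \int_{0}^{1} 3 s^{a} \, ds = \frac{3}{a + 1}.$$

Differentiating under the integral sign brings down a factor of $\ln s$:
$$\frac{dJ}{da} = \int_{0}^{1} 3 s^{a} \log{\left(s \right)} \, ds = - \frac{3}{\left(a + 1\right)^{2}}.$$

Repeating twice in total — each differentiation brings down another $\ln s$ — gives
$$\frac{d^{2}J}{da^{2}} = \int_{0}^{1} 3 s^{a} \log{\left(s \right)}^{2} \, ds = \frac{6}{\left(a + 1\right)^{3}},$$
and the integrand here is exactly the target integrand, so $I = \frac{6}{\left(a + 1\right)^{3}}$.

Setting $a = \frac{3}{5}$:
$$I = \frac{375}{256}.$$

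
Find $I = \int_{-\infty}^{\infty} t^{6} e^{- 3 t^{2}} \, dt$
$\frac{5 \sqrt{3} \sqrt{\pi}}{216}$

Begin with the known integral
$$J(a) = \int_{-\infty}^{\infty} e^{- a t^{2}} \, dt = \frac{\sqrt{\pi}}{\sqrt{a}}.$$

Differentiating under the integral sign brings down a factor of $(-t^2)$:
$$\frac{dJ}{da} = \int_{-\infty}^{\infty} - t^{2} e^{- a t^{2}} \, dt = - \frac{\sqrt{\pi}}{2 a^{\frac{3}{2}}}.$$

Repeating $3$ times in total — each differentiation brings down another $(-t^2)$ — gives
$$\frac{d^{3}J}{da^{3}} = \int_{-\infty}^{\infty} - t^{6} e^{- a t^{2}} \, dt = - \frac{15 \sqrt{\pi}}{8 a^{\frac{7}{2}}},$$
and the integrand here is $(-1)^{3}$ times the target integrand, so $I = (-1)^{3}\,\frac{d^{3}J}{da^{3}} = \frac{15 \sqrt{\pi}}{8 a^{\frac{7}{2}}}$.

Setting $a = 3$:
$$I = \frac{5 \sqrt{3} \sqrt{\pi}}{216}.$$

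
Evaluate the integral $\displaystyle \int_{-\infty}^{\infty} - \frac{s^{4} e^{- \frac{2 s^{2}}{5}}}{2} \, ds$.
$- \frac{75 \sqrt{10} \sqrt{\pi}}{64}$

Start from the elementary integral
$$J(a) = \int_{-\infty}^{\infty} - \frac{e^{- a s^{2}}}{2} \, ds = - \frac{\sqrt{\pi}}{2 \sqrt{a}}.$$

Differentiating under the integral sign brings down a factor of $(-s^2)$:
$$\frac{dJ}{da} = \int_{-\infty}^{\infty} \frac{s^{2} e^{- a s^{2}}}{2} \, ds = \frac{\sqrt{\pi}}{4 a^{\frac{3}{2}}}.$$

Repeating twice in total — each differentiation brings down another $(-s^2)$ — gives
$$\frac{d^{2}J}{da^{2}} = \int_{-\infty}^{\infty} - \frac{s^{4} e^{- a s^{2}}}{2} \, ds = - \frac{3 \sqrt{\pi}}{8 a^{\frac{5}{2}}},$$
and the integrand here is exactly the target integrand, so $I = - \frac{3 \sqrt{\pi}}{8 a^{\frac{5}{2}}}$.

Setting $a = \frac{2}{5}$:
$$I = - \frac{75 \sqrt{10} \sqrt{\pi}}{64}.$$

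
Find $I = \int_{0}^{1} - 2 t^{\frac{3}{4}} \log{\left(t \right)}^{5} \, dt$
$\frac{983040}{117649}$

Start from the elementary integral
$$J(a) = \int_{0}^{1} - 2 t^{a} \, dt = - \frac{2}{a + 1}.$$

Differentiating under the integral sign brings down a factor of $\ln t$:
$$\frac{dJ}{da} = \int_{0}^{1} - 2 t^{a} \log{\left(t \right)} \, dt = \frac{2}{\left(a + 1\right)^{2}}.$$

Repeating $5$ times in total — each differentiation brings down another $\ln t$ — gives
$$\frac{d^{5}J}{da^{5}} = \int_{0}^{1} - 2 t^{a} \log{\left(t \right)}^{5} \, dt = \frac{240}{\left(a + 1\right)^{6}},$$
and the integrand here is exactly the target integrand, so $I = \frac{240}{\left(a + 1\right)^{6}}$.

Setting $a = \frac{3}{4}$:
$$I = \frac{983040}{117649}.$$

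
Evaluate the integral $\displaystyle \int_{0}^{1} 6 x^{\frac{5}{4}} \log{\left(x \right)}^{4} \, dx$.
$\frac{16384}{6561}$

Start from the elementary integral
$$J(a) = \int_{0}^{1} 6 x^{a} \, dx = \frac{6}{a + 1}.$$

Differentiating under the integral sign brings down a factor of $\ln x$:
$$\frac{dJ}{da} = \int_{0}^{1} 6 x^{a} \log{\left(x \right)} \, dx = - \frac{6}{\left(a + 1\right)^{2}}.$$

Repeating $4$ times in total — each differentiation brings down another $\ln x$ — gives
$$\frac{d^{4}J}{da^{4}} = \int_{0}^{1} 6 x^{a} \log{\left(x \right)}^{4} \, dx = \frac{144}{\left(a + 1\right)^{5}},$$
and the integrand here is exactly the target integrand, so $I = \frac{144}{\left(a + 1\right)^{5}}$.

Setting $a = \frac{5}{4}$:
$$I = \frac{16384}{6561}.$$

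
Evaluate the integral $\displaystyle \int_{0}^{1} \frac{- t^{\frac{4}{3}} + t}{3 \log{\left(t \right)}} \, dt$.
$- \frac{\log{\left(7 \right)}}{3} + \frac{\log{\left(6 \right)}}{3}$

Replace the exponent $\frac{4}{3}$ by a parameter $a$: let $I(a) = \int_{0}^{1} \frac{t - t^{a}}{3 \log{\left(t \right)}} \, dt$.

Since $\dfrac{\partial}{\partial a}\,t^{a} = t^{a} \ln t$, the $\ln t$ in the denominator cancels and
$$\frac{dI}{da} = \int_{0}^{1} - \frac{1}{3} t^{a} \, dt = - \frac{1}{3} \left[\frac{t^{a+1}}{a+1}\right]_0^1 = - \frac{1}{3 a + 3}.$$

Integrating with respect to $a$ gives $I(a) = - \frac{\log{\left(a + 1 \right)}}{3} + \frac{\log{\left(2 \right)}}{3} + C$.

At $a = 1$ the integrand is identically $0$, so $I(1) = 0$. The closed form gives $0$, hence $C = 0$.

Setting $a = \frac{4}{3}$:
$$I = - \frac{\log{\left(7 \right)}}{3} + \frac{\log{\left(6 \right)}}{3}.$$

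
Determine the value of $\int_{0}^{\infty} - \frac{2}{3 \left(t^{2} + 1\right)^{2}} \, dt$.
$- \frac{\pi}{6}$

Begin with the known result
$$J(a) = \int_{0}^{\infty} - \frac{2}{3 \left(a^{2} + t^{2}\right)} \, dt = - \frac{\pi}{3 a}.$$

Differentiating under the integral sign with respect to $a$,
$$\frac{dJ}{da} = \int_{0}^{\infty} \frac{4 a}{3 \left(a^{2} + t^{2}\right)^{2}} \, dt = \frac{\pi}{3 a^{2}},$$
so $\int_{0}^{\infty} - \frac{2}{3 \left(a^{2} + t^{2}\right)^{2}} \, dt = - \frac{\pi}{6 a^{3}}$.

Setting $a = 1$:
$$I = - \frac{\pi}{6}.$$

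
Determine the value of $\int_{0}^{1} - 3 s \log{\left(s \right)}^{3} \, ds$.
$\frac{9}{8}$

Start from the elementary integral
$$J(a) = \int_{0}^{1} - 3 s^{a} \, ds = - \frac{3}{a + 1}.$$

Differentiating under the integral sign brings down a factor of $\ln s$:
$$\frac{dJ}{da} = \int_{0}^{1} - 3 s^{a} \log{\left(s \right)} \, ds = \frac{3}{\left(a + 1\right)^{2}}.$$

Repeating $3$ times in total — each differentiation brings down another $\ln s$ — gives
$$\frac{d^{3}J}{da^{3}} = \int_{0}^{1} - 3 s^{a} \log{\left(s \right)}^{3} \, ds = \frac{18}{\left(a + 1\right)^{4}},$$
and the integrand here is exactly the target integrand, so $I = \frac{18}{\left(a + 1\right)^{4}}$.

Setting $a = 1$:
$$I = \frac{9}{8}.$$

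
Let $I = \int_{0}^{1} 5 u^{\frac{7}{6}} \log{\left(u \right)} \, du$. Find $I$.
$- \frac{180}{169}$

Consider the simpler parametrised integral
$$J(a) = \int_{0}^{1} 5 u^{a} \, du = \frac{5}{a + 1}.$$

Differentiating under the integral sign brings down a factor of $\ln u$:
$$\frac{dJ}{da} = \int_{0}^{1} 5 u^{a} \log{\left(u \right)} \, du = - \frac{5}{\left(a + 1\right)^{2}}.$$

The integral on the left is $I$, so $I = - \frac{5}{\left(a + 1\right)^{2}}$.

Setting $a = \frac{7}{6}$:
$$I = - \frac{180}{169}.$$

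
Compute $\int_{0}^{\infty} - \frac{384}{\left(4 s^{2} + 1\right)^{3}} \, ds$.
$- 36 \pi$

Recall the elementary integral
$$J(a) = \int_{0}^{\infty} - \frac{6}{a^{2} + s^{2}} \, ds = - \frac{3 \pi}{a}.$$

Differentiating under the integral sign with respect to $a$,
$$\frac{dJ}{da} = \int_{0}^{\infty} \frac{12 a}{\left(a^{2} + s^{2}\right)^{2}} \, ds = \frac{3 \pi}{a^{2}},$$
so $\int_{0}^{\infty} - \frac{6}{\left(a^{2} + s^{2}\right)^{2}} \, ds = - \frac{3 \pi}{2 a^{3}}$.

Repeating — each differentiation of $1/(s^2+a^2)^j$ produces $-2ja/(s^2+a^2)^{j+1}$ — and dividing through by $-2ja$ at each step yields, after $2$ differentiations in total,
$$\int_{0}^{\infty} - \frac{6}{\left(a^{2} + s^{2}\right)^{3}} \, ds = - \frac{9 \pi}{8 a^{5}}.$$

Setting $a = \frac{1}{2}$:
$$I = - 36 \pi.$$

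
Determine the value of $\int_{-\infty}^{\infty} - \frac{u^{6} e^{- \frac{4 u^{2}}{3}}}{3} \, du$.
$- \frac{135 \sqrt{3} \sqrt{\pi}}{1024}$

Begin with the known integral
$$J(a) = \int_{-\infty}^{\infty} - \frac{e^{- a u^{2}}}{3} \, du = - \frac{\sqrt{\pi}}{3 \sqrt{a}}.$$

Differentiating under the integral sign brings down a factor of $(-u^2)$:
$$\frac{dJ}{da} = \int_{-\infty}^{\infty} \frac{u^{2} e^{- a u^{2}}}{3} \, du = \frac{\sqrt{\pi}}{6 a^{\frac{3}{2}}}.$$

Repeating $3$ times in total — each differentiation brings down another $(-u^2)$ — gives
$$\frac{d^{3}J}{da^{3}} = \int_{-\infty}^{\infty} \frac{u^{6} e^{- a u^{2}}}{3} \, du = \frac{5 \sqrt{\pi}}{8 a^{\frac{7}{2}}},$$
and the integrand here is $(-1)^{3}$ times the target integrand, so $I = (-1)^{3}\,\frac{d^{3}J}{da^{3}} = - \frac{5 \sqrt{\pi}}{8 a^{\frac{7}{2}}}$.

Setting $a = \frac{4}{3}$:
$$I = - \frac{135 \sqrt{3} \sqrt{\pi}}{1024}.$$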